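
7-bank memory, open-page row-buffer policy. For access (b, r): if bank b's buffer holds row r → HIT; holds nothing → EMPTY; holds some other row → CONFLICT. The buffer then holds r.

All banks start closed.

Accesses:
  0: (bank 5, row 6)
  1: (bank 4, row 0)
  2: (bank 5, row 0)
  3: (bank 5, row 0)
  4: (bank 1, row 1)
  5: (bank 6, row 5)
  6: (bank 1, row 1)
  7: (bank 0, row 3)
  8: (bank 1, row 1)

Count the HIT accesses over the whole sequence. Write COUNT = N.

COUNT = 3

step 0: bank5 None->6 [EMPTY]
step 1: bank4 None->0 [EMPTY]
step 2: bank5 6->0 [CONFLICT]
step 3: bank5 0->0 [HIT]
step 4: bank1 None->1 [EMPTY]
step 5: bank6 None->5 [EMPTY]
step 6: bank1 1->1 [HIT]
step 7: bank0 None->3 [EMPTY]
step 8: bank1 1->1 [HIT]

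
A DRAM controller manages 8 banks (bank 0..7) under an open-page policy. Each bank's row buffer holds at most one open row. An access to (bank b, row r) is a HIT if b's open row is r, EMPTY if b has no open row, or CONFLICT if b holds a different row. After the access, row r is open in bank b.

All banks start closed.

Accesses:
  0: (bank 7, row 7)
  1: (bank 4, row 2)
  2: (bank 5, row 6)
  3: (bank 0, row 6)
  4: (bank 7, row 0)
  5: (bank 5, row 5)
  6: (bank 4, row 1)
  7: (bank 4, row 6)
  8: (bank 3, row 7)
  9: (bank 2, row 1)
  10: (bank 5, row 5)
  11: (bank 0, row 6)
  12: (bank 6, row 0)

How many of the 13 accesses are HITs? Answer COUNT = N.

COUNT = 2

0: bank 7 row 7 — prev None → EMPTY
1: bank 4 row 2 — prev None → EMPTY
2: bank 5 row 6 — prev None → EMPTY
3: bank 0 row 6 — prev None → EMPTY
4: bank 7 row 0 — prev 7 → CONFLICT
5: bank 5 row 5 — prev 6 → CONFLICT
6: bank 4 row 1 — prev 2 → CONFLICT
7: bank 4 row 6 — prev 1 → CONFLICT
8: bank 3 row 7 — prev None → EMPTY
9: bank 2 row 1 — prev None → EMPTY
10: bank 5 row 5 — prev 5 → HIT
11: bank 0 row 6 — prev 6 → HIT
12: bank 6 row 0 — prev None → EMPTY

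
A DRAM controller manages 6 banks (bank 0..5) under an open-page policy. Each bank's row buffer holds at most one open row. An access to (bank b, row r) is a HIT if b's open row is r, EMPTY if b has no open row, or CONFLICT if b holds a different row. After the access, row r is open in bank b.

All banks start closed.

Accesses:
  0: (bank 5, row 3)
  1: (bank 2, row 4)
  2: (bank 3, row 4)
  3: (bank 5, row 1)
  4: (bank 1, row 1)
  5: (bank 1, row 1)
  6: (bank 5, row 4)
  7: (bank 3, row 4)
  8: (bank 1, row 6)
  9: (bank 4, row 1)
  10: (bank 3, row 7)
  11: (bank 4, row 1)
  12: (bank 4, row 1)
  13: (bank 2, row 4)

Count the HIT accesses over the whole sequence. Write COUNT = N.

COUNT = 5

step 0: bank5 None->3 [EMPTY]
step 1: bank2 None->4 [EMPTY]
step 2: bank3 None->4 [EMPTY]
step 3: bank5 3->1 [CONFLICT]
step 4: bank1 None->1 [EMPTY]
step 5: bank1 1->1 [HIT]
step 6: bank5 1->4 [CONFLICT]
step 7: bank3 4->4 [HIT]
step 8: bank1 1->6 [CONFLICT]
step 9: bank4 None->1 [EMPTY]
step 10: bank3 4->7 [CONFLICT]
step 11: bank4 1->1 [HIT]
step 12: bank4 1->1 [HIT]
step 13: bank2 4->4 [HIT]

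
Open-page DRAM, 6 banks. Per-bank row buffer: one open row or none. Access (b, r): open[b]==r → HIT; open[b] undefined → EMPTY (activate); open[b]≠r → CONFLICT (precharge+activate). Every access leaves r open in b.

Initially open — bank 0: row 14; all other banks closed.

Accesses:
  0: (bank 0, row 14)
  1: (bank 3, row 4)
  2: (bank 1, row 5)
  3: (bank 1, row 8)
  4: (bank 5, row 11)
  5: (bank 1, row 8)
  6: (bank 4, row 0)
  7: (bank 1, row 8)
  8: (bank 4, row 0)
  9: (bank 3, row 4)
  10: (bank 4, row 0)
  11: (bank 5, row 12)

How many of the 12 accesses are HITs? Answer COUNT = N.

0: bank 0 row 14 — prev 14 → HIT
1: bank 3 row 4 — prev None → EMPTY
2: bank 1 row 5 — prev None → EMPTY
3: bank 1 row 8 — prev 5 → CONFLICT
4: bank 5 row 11 — prev None → EMPTY
5: bank 1 row 8 — prev 8 → HIT
6: bank 4 row 0 — prev None → EMPTY
7: bank 1 row 8 — prev 8 → HIT
8: bank 4 row 0 — prev 0 → HIT
9: bank 3 row 4 — prev 4 → HIT
10: bank 4 row 0 — prev 0 → HIT
11: bank 5 row 12 — prev 11 → CONFLICT

COUNT = 6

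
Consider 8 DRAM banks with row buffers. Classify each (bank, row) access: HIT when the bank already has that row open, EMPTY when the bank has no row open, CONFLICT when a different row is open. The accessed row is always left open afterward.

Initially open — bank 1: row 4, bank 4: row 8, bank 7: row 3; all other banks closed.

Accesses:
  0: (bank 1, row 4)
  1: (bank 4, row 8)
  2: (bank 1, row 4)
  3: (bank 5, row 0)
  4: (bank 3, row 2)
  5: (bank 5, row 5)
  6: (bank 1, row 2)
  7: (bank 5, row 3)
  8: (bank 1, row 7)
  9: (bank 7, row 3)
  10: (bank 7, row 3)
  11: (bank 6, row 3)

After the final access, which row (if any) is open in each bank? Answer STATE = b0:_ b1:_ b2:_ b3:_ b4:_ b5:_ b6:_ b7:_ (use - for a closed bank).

STATE = b0:- b1:7 b2:- b3:2 b4:8 b5:3 b6:3 b7:3

0: bank 1 row 4 — prev 4 → HIT
1: bank 4 row 8 — prev 8 → HIT
2: bank 1 row 4 — prev 4 → HIT
3: bank 5 row 0 — prev None → EMPTY
4: bank 3 row 2 — prev None → EMPTY
5: bank 5 row 5 — prev 0 → CONFLICT
6: bank 1 row 2 — prev 4 → CONFLICT
7: bank 5 row 3 — prev 5 → CONFLICT
8: bank 1 row 7 — prev 2 → CONFLICT
9: bank 7 row 3 — prev 3 → HIT
10: bank 7 row 3 — prev 3 → HIT
11: bank 6 row 3 — prev None → EMPTY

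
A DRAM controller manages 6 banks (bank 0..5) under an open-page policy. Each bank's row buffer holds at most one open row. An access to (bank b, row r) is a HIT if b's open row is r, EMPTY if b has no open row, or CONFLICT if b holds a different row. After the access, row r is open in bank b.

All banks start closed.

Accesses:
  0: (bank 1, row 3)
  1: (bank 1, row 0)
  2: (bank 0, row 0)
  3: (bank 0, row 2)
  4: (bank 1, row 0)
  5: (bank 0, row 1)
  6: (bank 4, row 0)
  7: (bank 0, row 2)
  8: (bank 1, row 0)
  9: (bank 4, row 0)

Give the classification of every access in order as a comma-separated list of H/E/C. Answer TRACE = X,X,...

TRACE = E,C,E,C,H,C,E,C,H,H

#0 (1,3) E
#1 (1,0) C  (was 3)
#2 (0,0) E
#3 (0,2) C  (was 0)
#4 (1,0) H  (was 0)
#5 (0,1) C  (was 2)
#6 (4,0) E
#7 (0,2) C  (was 1)
#8 (1,0) H  (was 0)
#9 (4,0) H  (was 0)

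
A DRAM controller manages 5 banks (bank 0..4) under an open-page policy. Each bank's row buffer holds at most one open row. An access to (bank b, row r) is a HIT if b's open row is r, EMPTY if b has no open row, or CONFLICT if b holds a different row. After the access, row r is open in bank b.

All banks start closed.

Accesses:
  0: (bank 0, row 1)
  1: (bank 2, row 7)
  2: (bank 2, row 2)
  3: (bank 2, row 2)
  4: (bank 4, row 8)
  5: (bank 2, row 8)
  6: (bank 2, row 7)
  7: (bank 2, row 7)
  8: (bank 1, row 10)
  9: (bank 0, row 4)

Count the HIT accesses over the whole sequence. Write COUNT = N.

COUNT = 2

  [0] b0 r1: no row ⇒ E
  [1] b2 r7: no row ⇒ E
  [2] b2 r2: had r7 ⇒ C
  [3] b2 r2: had r2 ⇒ H
  [4] b4 r8: no row ⇒ E
  [5] b2 r8: had r2 ⇒ C
  [6] b2 r7: had r8 ⇒ C
  [7] b2 r7: had r7 ⇒ H
  [8] b1 r10: no row ⇒ E
  [9] b0 r4: had r1 ⇒ C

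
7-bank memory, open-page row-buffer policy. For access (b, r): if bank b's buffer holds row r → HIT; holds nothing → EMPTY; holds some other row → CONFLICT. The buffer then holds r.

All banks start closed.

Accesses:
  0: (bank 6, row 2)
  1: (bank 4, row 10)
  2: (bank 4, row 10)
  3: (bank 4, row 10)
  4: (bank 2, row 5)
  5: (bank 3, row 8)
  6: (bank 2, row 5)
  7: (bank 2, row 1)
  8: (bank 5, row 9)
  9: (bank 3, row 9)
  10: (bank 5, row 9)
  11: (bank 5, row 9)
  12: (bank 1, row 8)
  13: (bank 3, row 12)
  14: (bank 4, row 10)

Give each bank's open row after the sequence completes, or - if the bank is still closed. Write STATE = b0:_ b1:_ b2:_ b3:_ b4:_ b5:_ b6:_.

STATE = b0:- b1:8 b2:1 b3:12 b4:10 b5:9 b6:2

step 0: bank6 None->2 [EMPTY]
step 1: bank4 None->10 [EMPTY]
step 2: bank4 10->10 [HIT]
step 3: bank4 10->10 [HIT]
step 4: bank2 None->5 [EMPTY]
step 5: bank3 None->8 [EMPTY]
step 6: bank2 5->5 [HIT]
step 7: bank2 5->1 [CONFLICT]
step 8: bank5 None->9 [EMPTY]
step 9: bank3 8->9 [CONFLICT]
step 10: bank5 9->9 [HIT]
step 11: bank5 9->9 [HIT]
step 12: bank1 None->8 [EMPTY]
step 13: bank3 9->12 [CONFLICT]
step 14: bank4 10->10 [HIT]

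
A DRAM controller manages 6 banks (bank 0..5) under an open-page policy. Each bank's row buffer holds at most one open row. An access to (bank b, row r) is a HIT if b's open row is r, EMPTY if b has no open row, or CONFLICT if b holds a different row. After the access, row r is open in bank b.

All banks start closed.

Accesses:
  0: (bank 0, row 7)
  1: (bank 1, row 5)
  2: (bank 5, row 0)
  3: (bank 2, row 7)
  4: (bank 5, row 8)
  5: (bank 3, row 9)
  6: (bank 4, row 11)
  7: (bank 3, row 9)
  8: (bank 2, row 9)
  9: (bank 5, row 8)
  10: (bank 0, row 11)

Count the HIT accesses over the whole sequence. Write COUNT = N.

step 0: bank0 None->7 [EMPTY]
step 1: bank1 None->5 [EMPTY]
step 2: bank5 None->0 [EMPTY]
step 3: bank2 None->7 [EMPTY]
step 4: bank5 0->8 [CONFLICT]
step 5: bank3 None->9 [EMPTY]
step 6: bank4 None->11 [EMPTY]
step 7: bank3 9->9 [HIT]
step 8: bank2 7->9 [CONFLICT]
step 9: bank5 8->8 [HIT]
step 10: bank0 7->11 [CONFLICT]

COUNT = 2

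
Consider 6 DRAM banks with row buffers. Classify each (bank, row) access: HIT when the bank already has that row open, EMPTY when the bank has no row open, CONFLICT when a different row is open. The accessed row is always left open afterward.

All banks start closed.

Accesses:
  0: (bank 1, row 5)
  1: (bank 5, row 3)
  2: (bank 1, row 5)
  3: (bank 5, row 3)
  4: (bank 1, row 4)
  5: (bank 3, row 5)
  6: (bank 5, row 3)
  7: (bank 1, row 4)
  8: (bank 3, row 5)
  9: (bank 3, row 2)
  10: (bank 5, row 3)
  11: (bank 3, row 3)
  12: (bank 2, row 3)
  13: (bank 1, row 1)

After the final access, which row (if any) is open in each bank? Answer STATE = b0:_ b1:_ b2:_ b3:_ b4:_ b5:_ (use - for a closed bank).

STATE = b0:- b1:1 b2:3 b3:3 b4:- b5:3

  [0] b1 r5: no row ⇒ E
  [1] b5 r3: no row ⇒ E
  [2] b1 r5: had r5 ⇒ H
  [3] b5 r3: had r3 ⇒ H
  [4] b1 r4: had r5 ⇒ C
  [5] b3 r5: no row ⇒ E
  [6] b5 r3: had r3 ⇒ H
  [7] b1 r4: had r4 ⇒ H
  [8] b3 r5: had r5 ⇒ H
  [9] b3 r2: had r5 ⇒ C
  [10] b5 r3: had r3 ⇒ H
  [11] b3 r3: had r2 ⇒ C
  [12] b2 r3: no row ⇒ E
  [13] b1 r1: had r4 ⇒ C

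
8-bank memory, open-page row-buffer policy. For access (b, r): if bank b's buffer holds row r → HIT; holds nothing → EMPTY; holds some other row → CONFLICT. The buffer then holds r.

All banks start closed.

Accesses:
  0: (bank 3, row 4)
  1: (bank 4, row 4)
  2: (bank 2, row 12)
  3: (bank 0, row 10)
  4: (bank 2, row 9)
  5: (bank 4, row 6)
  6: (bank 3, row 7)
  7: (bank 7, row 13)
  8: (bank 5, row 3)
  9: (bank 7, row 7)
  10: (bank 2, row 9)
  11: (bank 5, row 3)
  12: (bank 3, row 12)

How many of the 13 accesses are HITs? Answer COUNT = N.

COUNT = 2

step 0: bank3 None->4 [EMPTY]
step 1: bank4 None->4 [EMPTY]
step 2: bank2 None->12 [EMPTY]
step 3: bank0 None->10 [EMPTY]
step 4: bank2 12->9 [CONFLICT]
step 5: bank4 4->6 [CONFLICT]
step 6: bank3 4->7 [CONFLICT]
step 7: bank7 None->13 [EMPTY]
step 8: bank5 None->3 [EMPTY]
step 9: bank7 13->7 [CONFLICT]
step 10: bank2 9->9 [HIT]
step 11: bank5 3->3 [HIT]
step 12: bank3 7->12 [CONFLICT]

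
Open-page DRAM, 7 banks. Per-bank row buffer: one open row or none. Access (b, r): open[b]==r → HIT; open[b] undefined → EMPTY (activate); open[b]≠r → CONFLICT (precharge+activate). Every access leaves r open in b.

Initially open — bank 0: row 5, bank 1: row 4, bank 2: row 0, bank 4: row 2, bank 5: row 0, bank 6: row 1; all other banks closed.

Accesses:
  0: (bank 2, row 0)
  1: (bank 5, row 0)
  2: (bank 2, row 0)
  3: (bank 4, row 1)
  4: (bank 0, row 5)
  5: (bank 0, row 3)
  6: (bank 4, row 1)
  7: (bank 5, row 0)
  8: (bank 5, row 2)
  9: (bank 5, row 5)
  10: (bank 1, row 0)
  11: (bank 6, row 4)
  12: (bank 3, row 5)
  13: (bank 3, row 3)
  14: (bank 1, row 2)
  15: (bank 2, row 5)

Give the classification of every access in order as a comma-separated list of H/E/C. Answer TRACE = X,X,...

step 0: bank2 0->0 [HIT]
step 1: bank5 0->0 [HIT]
step 2: bank2 0->0 [HIT]
step 3: bank4 2->1 [CONFLICT]
step 4: bank0 5->5 [HIT]
step 5: bank0 5->3 [CONFLICT]
step 6: bank4 1->1 [HIT]
step 7: bank5 0->0 [HIT]
step 8: bank5 0->2 [CONFLICT]
step 9: bank5 2->5 [CONFLICT]
step 10: bank1 4->0 [CONFLICT]
step 11: bank6 1->4 [CONFLICT]
step 12: bank3 None->5 [EMPTY]
step 13: bank3 5->3 [CONFLICT]
step 14: bank1 0->2 [CONFLICT]
step 15: bank2 0->5 [CONFLICT]

TRACE = H,H,H,C,H,C,H,H,C,C,C,C,E,C,C,C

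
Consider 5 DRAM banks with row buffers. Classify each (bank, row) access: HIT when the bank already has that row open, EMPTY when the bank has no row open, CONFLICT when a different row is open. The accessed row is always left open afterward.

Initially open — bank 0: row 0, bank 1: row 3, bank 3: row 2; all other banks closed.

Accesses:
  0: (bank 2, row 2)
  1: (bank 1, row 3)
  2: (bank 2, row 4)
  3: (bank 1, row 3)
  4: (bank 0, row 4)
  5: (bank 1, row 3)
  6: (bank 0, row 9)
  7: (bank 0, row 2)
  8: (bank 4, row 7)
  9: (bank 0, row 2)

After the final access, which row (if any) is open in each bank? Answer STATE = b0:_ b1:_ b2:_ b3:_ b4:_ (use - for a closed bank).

#0 (2,2) E
#1 (1,3) H  (was 3)
#2 (2,4) C  (was 2)
#3 (1,3) H  (was 3)
#4 (0,4) C  (was 0)
#5 (1,3) H  (was 3)
#6 (0,9) C  (was 4)
#7 (0,2) C  (was 9)
#8 (4,7) E
#9 (0,2) H  (was 2)

STATE = b0:2 b1:3 b2:4 b3:2 b4:7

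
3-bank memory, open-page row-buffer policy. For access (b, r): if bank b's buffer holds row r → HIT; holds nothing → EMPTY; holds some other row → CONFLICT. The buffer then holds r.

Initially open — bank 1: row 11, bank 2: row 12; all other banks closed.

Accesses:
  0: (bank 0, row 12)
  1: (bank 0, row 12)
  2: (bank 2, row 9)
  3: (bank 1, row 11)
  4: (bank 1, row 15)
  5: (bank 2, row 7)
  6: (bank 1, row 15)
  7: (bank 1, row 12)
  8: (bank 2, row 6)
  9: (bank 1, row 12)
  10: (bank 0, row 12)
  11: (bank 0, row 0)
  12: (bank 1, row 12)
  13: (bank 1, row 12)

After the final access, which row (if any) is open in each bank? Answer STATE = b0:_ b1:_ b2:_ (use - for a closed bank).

STATE = b0:0 b1:12 b2:6

step 0: bank0 None->12 [EMPTY]
step 1: bank0 12->12 [HIT]
step 2: bank2 12->9 [CONFLICT]
step 3: bank1 11->11 [HIT]
step 4: bank1 11->15 [CONFLICT]
step 5: bank2 9->7 [CONFLICT]
step 6: bank1 15->15 [HIT]
step 7: bank1 15->12 [CONFLICT]
step 8: bank2 7->6 [CONFLICT]
step 9: bank1 12->12 [HIT]
step 10: bank0 12->12 [HIT]
step 11: bank0 12->0 [CONFLICT]
step 12: bank1 12->12 [HIT]
step 13: bank1 12->12 [HIT]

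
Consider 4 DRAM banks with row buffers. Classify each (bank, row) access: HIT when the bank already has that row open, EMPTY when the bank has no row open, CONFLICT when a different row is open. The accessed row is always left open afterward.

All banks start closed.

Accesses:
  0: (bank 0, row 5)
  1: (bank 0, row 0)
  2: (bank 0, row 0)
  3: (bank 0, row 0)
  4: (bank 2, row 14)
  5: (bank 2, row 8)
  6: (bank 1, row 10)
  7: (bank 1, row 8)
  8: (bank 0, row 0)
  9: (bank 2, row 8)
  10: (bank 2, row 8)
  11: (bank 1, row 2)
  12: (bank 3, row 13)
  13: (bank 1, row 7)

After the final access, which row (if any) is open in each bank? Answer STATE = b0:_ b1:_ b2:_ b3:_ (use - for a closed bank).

STATE = b0:0 b1:7 b2:8 b3:13

0: bank 0 row 5 — prev None → EMPTY
1: bank 0 row 0 — prev 5 → CONFLICT
2: bank 0 row 0 — prev 0 → HIT
3: bank 0 row 0 — prev 0 → HIT
4: bank 2 row 14 — prev None → EMPTY
5: bank 2 row 8 — prev 14 → CONFLICT
6: bank 1 row 10 — prev None → EMPTY
7: bank 1 row 8 — prev 10 → CONFLICT
8: bank 0 row 0 — prev 0 → HIT
9: bank 2 row 8 — prev 8 → HIT
10: bank 2 row 8 — prev 8 → HIT
11: bank 1 row 2 — prev 8 → CONFLICT
12: bank 3 row 13 — prev None → EMPTY
13: bank 1 row 7 — prev 2 → CONFLICT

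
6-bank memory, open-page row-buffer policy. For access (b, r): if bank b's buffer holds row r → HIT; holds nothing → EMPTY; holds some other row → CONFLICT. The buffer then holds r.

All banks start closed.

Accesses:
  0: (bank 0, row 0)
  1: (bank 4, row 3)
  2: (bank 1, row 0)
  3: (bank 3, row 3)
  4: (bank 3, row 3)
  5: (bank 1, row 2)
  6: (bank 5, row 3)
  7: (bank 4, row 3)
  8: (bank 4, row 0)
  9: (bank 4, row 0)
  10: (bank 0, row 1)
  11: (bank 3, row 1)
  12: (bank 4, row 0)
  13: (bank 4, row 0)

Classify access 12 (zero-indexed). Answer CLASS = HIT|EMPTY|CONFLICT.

CLASS = HIT

  [0] b0 r0: no row ⇒ E
  [1] b4 r3: no row ⇒ E
  [2] b1 r0: no row ⇒ E
  [3] b3 r3: no row ⇒ E
  [4] b3 r3: had r3 ⇒ H
  [5] b1 r2: had r0 ⇒ C
  [6] b5 r3: no row ⇒ E
  [7] b4 r3: had r3 ⇒ H
  [8] b4 r0: had r3 ⇒ C
  [9] b4 r0: had r0 ⇒ H
  [10] b0 r1: had r0 ⇒ C
  [11] b3 r1: had r3 ⇒ C
  [12] b4 r0: had r0 ⇒ H
  [13] b4 r0: had r0 ⇒ H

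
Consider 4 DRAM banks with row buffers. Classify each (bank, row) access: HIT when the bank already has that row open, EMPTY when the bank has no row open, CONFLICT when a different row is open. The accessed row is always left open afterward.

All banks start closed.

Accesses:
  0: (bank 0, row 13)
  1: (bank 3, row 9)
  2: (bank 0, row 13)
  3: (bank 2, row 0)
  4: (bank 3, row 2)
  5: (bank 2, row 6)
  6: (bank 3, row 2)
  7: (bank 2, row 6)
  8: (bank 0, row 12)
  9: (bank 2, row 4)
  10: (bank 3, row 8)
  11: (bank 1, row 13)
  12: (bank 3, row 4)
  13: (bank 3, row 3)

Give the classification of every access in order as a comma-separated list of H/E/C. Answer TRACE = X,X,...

TRACE = E,E,H,E,C,C,H,H,C,C,C,E,C,C

step 0: bank0 None->13 [EMPTY]
step 1: bank3 None->9 [EMPTY]
step 2: bank0 13->13 [HIT]
step 3: bank2 None->0 [EMPTY]
step 4: bank3 9->2 [CONFLICT]
step 5: bank2 0->6 [CONFLICT]
step 6: bank3 2->2 [HIT]
step 7: bank2 6->6 [HIT]
step 8: bank0 13->12 [CONFLICT]
step 9: bank2 6->4 [CONFLICT]
step 10: bank3 2->8 [CONFLICT]
step 11: bank1 None->13 [EMPTY]
step 12: bank3 8->4 [CONFLICT]
step 13: bank3 4->3 [CONFLICT]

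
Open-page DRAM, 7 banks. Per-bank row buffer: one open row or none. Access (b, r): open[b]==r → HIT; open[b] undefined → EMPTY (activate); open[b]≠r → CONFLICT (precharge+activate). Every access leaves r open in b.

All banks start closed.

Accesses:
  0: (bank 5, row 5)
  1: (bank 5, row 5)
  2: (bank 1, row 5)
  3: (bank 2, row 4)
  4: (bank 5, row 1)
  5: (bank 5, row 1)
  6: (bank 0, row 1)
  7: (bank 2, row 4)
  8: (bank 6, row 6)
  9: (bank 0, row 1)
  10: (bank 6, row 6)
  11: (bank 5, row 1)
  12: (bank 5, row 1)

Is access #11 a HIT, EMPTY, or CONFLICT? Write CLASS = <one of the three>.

CLASS = HIT

0: bank 5 row 5 — prev None → EMPTY
1: bank 5 row 5 — prev 5 → HIT
2: bank 1 row 5 — prev None → EMPTY
3: bank 2 row 4 — prev None → EMPTY
4: bank 5 row 1 — prev 5 → CONFLICT
5: bank 5 row 1 — prev 1 → HIT
6: bank 0 row 1 — prev None → EMPTY
7: bank 2 row 4 — prev 4 → HIT
8: bank 6 row 6 — prev None → EMPTY
9: bank 0 row 1 — prev 1 → HIT
10: bank 6 row 6 — prev 6 → HIT
11: bank 5 row 1 — prev 1 → HIT
12: bank 5 row 1 — prev 1 → HIT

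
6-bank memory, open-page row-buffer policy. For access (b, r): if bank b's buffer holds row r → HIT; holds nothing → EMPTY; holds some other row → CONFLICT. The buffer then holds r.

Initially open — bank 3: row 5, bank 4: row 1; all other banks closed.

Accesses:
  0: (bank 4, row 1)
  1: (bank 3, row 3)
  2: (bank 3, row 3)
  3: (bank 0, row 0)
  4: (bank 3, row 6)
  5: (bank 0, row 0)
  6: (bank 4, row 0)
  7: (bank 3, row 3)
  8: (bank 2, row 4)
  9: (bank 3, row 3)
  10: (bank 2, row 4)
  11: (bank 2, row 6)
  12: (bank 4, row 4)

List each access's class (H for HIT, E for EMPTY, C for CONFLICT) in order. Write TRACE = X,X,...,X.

0: bank 4 row 1 — prev 1 → HIT
1: bank 3 row 3 — prev 5 → CONFLICT
2: bank 3 row 3 — prev 3 → HIT
3: bank 0 row 0 — prev None → EMPTY
4: bank 3 row 6 — prev 3 → CONFLICT
5: bank 0 row 0 — prev 0 → HIT
6: bank 4 row 0 — prev 1 → CONFLICT
7: bank 3 row 3 — prev 6 → CONFLICT
8: bank 2 row 4 — prev None → EMPTY
9: bank 3 row 3 — prev 3 → HIT
10: bank 2 row 4 — prev 4 → HIT
11: bank 2 row 6 — prev 4 → CONFLICT
12: bank 4 row 4 — prev 0 → CONFLICT

TRACE = H,C,H,E,C,H,C,C,E,H,H,C,C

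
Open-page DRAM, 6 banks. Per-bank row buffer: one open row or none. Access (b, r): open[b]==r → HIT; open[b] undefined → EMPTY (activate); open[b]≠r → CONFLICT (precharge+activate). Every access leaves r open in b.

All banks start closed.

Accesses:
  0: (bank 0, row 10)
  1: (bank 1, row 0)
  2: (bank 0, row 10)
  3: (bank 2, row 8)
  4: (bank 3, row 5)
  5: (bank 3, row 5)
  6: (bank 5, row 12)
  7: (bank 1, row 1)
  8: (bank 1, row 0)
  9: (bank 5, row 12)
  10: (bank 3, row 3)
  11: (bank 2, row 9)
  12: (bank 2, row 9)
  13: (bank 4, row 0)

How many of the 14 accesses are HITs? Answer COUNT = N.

COUNT = 4

0: bank 0 row 10 — prev None → EMPTY
1: bank 1 row 0 — prev None → EMPTY
2: bank 0 row 10 — prev 10 → HIT
3: bank 2 row 8 — prev None → EMPTY
4: bank 3 row 5 — prev None → EMPTY
5: bank 3 row 5 — prev 5 → HIT
6: bank 5 row 12 — prev None → EMPTY
7: bank 1 row 1 — prev 0 → CONFLICT
8: bank 1 row 0 — prev 1 → CONFLICT
9: bank 5 row 12 — prev 12 → HIT
10: bank 3 row 3 — prev 5 → CONFLICT
11: bank 2 row 9 — prev 8 → CONFLICT
12: bank 2 row 9 — prev 9 → HIT
13: bank 4 row 0 — prev None → EMPTY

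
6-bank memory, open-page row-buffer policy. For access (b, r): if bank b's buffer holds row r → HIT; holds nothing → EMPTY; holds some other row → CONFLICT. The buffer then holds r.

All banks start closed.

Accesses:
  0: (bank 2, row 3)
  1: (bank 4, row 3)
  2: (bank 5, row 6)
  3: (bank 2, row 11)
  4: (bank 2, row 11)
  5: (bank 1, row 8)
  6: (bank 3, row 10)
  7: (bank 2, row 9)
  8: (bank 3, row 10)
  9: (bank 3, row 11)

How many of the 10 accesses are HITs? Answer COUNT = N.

COUNT = 2

0: bank 2 row 3 — prev None → EMPTY
1: bank 4 row 3 — prev None → EMPTY
2: bank 5 row 6 — prev None → EMPTY
3: bank 2 row 11 — prev 3 → CONFLICT
4: bank 2 row 11 — prev 11 → HIT
5: bank 1 row 8 — prev None → EMPTY
6: bank 3 row 10 — prev None → EMPTY
7: bank 2 row 9 — prev 11 → CONFLICT
8: bank 3 row 10 — prev 10 → HIT
9: bank 3 row 11 — prev 10 → CONFLICT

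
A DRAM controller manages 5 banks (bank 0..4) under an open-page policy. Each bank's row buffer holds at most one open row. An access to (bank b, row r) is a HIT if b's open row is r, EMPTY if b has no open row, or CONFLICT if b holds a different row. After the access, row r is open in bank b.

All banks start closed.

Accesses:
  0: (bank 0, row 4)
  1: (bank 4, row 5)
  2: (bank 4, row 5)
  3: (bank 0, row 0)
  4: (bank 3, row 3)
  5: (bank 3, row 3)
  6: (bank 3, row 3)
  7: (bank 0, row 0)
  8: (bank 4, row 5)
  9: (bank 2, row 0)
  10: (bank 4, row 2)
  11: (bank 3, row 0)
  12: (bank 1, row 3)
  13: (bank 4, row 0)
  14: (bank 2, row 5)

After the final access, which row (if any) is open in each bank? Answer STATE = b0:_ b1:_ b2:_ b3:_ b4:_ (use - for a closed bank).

STATE = b0:0 b1:3 b2:5 b3:0 b4:0

step 0: bank0 None->4 [EMPTY]
step 1: bank4 None->5 [EMPTY]
step 2: bank4 5->5 [HIT]
step 3: bank0 4->0 [CONFLICT]
step 4: bank3 None->3 [EMPTY]
step 5: bank3 3->3 [HIT]
step 6: bank3 3->3 [HIT]
step 7: bank0 0->0 [HIT]
step 8: bank4 5->5 [HIT]
step 9: bank2 None->0 [EMPTY]
step 10: bank4 5->2 [CONFLICT]
step 11: bank3 3->0 [CONFLICT]
step 12: bank1 None->3 [EMPTY]
step 13: bank4 2->0 [CONFLICT]
step 14: bank2 0->5 [CONFLICT]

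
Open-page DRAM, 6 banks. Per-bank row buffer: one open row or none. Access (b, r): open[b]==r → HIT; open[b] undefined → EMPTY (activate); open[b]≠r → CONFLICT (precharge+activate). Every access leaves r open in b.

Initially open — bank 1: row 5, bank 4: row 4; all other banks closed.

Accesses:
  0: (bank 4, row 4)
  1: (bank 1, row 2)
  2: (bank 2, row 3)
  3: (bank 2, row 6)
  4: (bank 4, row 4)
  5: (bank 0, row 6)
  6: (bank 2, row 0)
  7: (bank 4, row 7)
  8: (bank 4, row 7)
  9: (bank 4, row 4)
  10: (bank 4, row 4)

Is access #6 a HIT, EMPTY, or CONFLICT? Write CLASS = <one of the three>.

  [0] b4 r4: had r4 ⇒ H
  [1] b1 r2: had r5 ⇒ C
  [2] b2 r3: no row ⇒ E
  [3] b2 r6: had r3 ⇒ C
  [4] b4 r4: had r4 ⇒ H
  [5] b0 r6: no row ⇒ E
  [6] b2 r0: had r6 ⇒ C
  [7] b4 r7: had r4 ⇒ C
  [8] b4 r7: had r7 ⇒ H
  [9] b4 r4: had r7 ⇒ C
  [10] b4 r4: had r4 ⇒ H

CLASS = CONFLICT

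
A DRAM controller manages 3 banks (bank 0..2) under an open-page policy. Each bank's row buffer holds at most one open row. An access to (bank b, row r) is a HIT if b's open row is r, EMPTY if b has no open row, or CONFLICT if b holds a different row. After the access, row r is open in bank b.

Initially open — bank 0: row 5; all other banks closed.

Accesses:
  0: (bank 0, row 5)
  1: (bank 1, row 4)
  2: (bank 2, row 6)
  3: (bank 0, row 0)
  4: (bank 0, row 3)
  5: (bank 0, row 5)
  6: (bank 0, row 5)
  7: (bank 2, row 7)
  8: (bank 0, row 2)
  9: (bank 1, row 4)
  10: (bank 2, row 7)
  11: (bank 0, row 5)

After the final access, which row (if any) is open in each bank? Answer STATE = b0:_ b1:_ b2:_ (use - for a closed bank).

STATE = b0:5 b1:4 b2:7

0: bank 0 row 5 — prev 5 → HIT
1: bank 1 row 4 — prev None → EMPTY
2: bank 2 row 6 — prev None → EMPTY
3: bank 0 row 0 — prev 5 → CONFLICT
4: bank 0 row 3 — prev 0 → CONFLICT
5: bank 0 row 5 — prev 3 → CONFLICT
6: bank 0 row 5 — prev 5 → HIT
7: bank 2 row 7 — prev 6 → CONFLICT
8: bank 0 row 2 — prev 5 → CONFLICT
9: bank 1 row 4 — prev 4 → HIT
10: bank 2 row 7 — prev 7 → HIT
11: bank 0 row 5 — prev 2 → CONFLICT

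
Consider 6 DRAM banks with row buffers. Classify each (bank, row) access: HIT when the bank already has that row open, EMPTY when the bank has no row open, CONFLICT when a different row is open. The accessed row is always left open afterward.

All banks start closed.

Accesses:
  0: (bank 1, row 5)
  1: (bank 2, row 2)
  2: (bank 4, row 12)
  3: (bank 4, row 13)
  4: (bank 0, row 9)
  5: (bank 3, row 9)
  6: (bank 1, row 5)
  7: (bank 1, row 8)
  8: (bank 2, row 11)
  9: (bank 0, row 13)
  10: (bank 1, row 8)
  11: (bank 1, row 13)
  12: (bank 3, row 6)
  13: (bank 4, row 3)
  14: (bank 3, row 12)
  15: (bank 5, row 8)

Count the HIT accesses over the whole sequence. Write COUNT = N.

COUNT = 2

0: bank 1 row 5 — prev None → EMPTY
1: bank 2 row 2 — prev None → EMPTY
2: bank 4 row 12 — prev None → EMPTY
3: bank 4 row 13 — prev 12 → CONFLICT
4: bank 0 row 9 — prev None → EMPTY
5: bank 3 row 9 — prev None → EMPTY
6: bank 1 row 5 — prev 5 → HIT
7: bank 1 row 8 — prev 5 → CONFLICT
8: bank 2 row 11 — prev 2 → CONFLICT
9: bank 0 row 13 — prev 9 → CONFLICT
10: bank 1 row 8 — prev 8 → HIT
11: bank 1 row 13 — prev 8 → CONFLICT
12: bank 3 row 6 — prev 9 → CONFLICT
13: bank 4 row 3 — prev 13 → CONFLICT
14: bank 3 row 12 — prev 6 → CONFLICT
15: bank 5 row 8 — prev None → EMPTY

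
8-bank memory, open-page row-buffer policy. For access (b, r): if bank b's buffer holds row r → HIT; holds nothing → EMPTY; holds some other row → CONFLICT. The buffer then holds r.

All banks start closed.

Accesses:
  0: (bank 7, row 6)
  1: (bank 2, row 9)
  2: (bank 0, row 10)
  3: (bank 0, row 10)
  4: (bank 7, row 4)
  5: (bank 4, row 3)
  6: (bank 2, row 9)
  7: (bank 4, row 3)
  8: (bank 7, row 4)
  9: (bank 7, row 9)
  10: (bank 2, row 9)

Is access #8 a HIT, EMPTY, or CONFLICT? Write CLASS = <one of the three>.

#0 (7,6) E
#1 (2,9) E
#2 (0,10) E
#3 (0,10) H  (was 10)
#4 (7,4) C  (was 6)
#5 (4,3) E
#6 (2,9) H  (was 9)
#7 (4,3) H  (was 3)
#8 (7,4) H  (was 4)
#9 (7,9) C  (was 4)
#10 (2,9) H  (was 9)

CLASS = HIT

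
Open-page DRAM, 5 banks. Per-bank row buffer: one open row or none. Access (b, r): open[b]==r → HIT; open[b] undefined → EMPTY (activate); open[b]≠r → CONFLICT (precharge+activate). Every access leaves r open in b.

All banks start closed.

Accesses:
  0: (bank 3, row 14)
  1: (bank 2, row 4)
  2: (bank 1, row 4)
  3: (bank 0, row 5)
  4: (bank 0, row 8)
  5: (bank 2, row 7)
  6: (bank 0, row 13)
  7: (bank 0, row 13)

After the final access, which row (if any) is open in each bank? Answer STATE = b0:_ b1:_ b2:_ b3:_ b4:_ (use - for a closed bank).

0: bank 3 row 14 — prev None → EMPTY
1: bank 2 row 4 — prev None → EMPTY
2: bank 1 row 4 — prev None → EMPTY
3: bank 0 row 5 — prev None → EMPTY
4: bank 0 row 8 — prev 5 → CONFLICT
5: bank 2 row 7 — prev 4 → CONFLICT
6: bank 0 row 13 — prev 8 → CONFLICT
7: bank 0 row 13 — prev 13 → HIT

STATE = b0:13 b1:4 b2:7 b3:14 b4:-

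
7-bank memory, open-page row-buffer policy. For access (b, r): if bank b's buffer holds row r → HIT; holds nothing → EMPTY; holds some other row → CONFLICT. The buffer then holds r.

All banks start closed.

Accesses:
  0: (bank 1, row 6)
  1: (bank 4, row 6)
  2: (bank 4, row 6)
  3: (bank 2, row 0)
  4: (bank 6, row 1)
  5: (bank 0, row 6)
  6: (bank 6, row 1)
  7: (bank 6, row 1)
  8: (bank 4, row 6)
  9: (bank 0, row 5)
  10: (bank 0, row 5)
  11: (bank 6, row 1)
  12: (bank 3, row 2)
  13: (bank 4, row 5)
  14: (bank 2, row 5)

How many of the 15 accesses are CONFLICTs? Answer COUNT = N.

  [0] b1 r6: no row ⇒ E
  [1] b4 r6: no row ⇒ E
  [2] b4 r6: had r6 ⇒ H
  [3] b2 r0: no row ⇒ E
  [4] b6 r1: no row ⇒ E
  [5] b0 r6: no row ⇒ E
  [6] b6 r1: had r1 ⇒ H
  [7] b6 r1: had r1 ⇒ H
  [8] b4 r6: had r6 ⇒ H
  [9] b0 r5: had r6 ⇒ C
  [10] b0 r5: had r5 ⇒ H
  [11] b6 r1: had r1 ⇒ H
  [12] b3 r2: no row ⇒ E
  [13] b4 r5: had r6 ⇒ C
  [14] b2 r5: had r0 ⇒ C

COUNT = 3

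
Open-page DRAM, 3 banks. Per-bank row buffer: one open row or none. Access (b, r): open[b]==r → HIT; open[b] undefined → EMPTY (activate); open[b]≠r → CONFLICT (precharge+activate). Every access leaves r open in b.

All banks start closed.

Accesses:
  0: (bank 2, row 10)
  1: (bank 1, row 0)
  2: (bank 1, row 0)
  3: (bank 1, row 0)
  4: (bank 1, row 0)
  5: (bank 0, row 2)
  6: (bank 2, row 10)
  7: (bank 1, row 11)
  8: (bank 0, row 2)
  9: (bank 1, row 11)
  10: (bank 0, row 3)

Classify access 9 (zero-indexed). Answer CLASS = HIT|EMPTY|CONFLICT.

0: bank 2 row 10 — prev None → EMPTY
1: bank 1 row 0 — prev None → EMPTY
2: bank 1 row 0 — prev 0 → HIT
3: bank 1 row 0 — prev 0 → HIT
4: bank 1 row 0 — prev 0 → HIT
5: bank 0 row 2 — prev None → EMPTY
6: bank 2 row 10 — prev 10 → HIT
7: bank 1 row 11 — prev 0 → CONFLICT
8: bank 0 row 2 — prev 2 → HIT
9: bank 1 row 11 — prev 11 → HIT
10: bank 0 row 3 — prev 2 → CONFLICT

CLASS = HIT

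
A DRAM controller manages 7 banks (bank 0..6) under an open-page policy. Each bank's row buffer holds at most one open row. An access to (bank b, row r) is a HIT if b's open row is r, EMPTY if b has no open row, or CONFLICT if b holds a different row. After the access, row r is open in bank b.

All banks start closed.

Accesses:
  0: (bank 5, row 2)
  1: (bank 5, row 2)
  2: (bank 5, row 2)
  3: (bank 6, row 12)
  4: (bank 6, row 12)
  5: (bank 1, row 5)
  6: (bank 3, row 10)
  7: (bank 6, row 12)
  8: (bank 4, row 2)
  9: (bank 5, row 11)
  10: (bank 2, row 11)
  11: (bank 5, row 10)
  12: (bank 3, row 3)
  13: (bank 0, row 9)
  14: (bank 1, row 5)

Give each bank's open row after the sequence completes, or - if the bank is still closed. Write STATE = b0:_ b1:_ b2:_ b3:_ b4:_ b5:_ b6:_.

STATE = b0:9 b1:5 b2:11 b3:3 b4:2 b5:10 b6:12

step 0: bank5 None->2 [EMPTY]
step 1: bank5 2->2 [HIT]
step 2: bank5 2->2 [HIT]
step 3: bank6 None->12 [EMPTY]
step 4: bank6 12->12 [HIT]
step 5: bank1 None->5 [EMPTY]
step 6: bank3 None->10 [EMPTY]
step 7: bank6 12->12 [HIT]
step 8: bank4 None->2 [EMPTY]
step 9: bank5 2->11 [CONFLICT]
step 10: bank2 None->11 [EMPTY]
step 11: bank5 11->10 [CONFLICT]
step 12: bank3 10->3 [CONFLICT]
step 13: bank0 None->9 [EMPTY]
step 14: bank1 5->5 [HIT]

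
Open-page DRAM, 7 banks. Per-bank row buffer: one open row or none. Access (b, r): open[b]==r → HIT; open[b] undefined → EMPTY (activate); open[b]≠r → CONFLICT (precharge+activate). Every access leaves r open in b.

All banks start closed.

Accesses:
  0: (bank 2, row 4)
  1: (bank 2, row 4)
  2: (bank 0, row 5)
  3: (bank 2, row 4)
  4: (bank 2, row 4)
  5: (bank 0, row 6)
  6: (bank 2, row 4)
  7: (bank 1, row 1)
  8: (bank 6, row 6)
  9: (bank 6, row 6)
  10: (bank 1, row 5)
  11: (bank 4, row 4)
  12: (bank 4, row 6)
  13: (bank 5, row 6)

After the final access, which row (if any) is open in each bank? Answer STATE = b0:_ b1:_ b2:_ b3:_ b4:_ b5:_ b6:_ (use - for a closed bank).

step 0: bank2 None->4 [EMPTY]
step 1: bank2 4->4 [HIT]
step 2: bank0 None->5 [EMPTY]
step 3: bank2 4->4 [HIT]
step 4: bank2 4->4 [HIT]
step 5: bank0 5->6 [CONFLICT]
step 6: bank2 4->4 [HIT]
step 7: bank1 None->1 [EMPTY]
step 8: bank6 None->6 [EMPTY]
step 9: bank6 6->6 [HIT]
step 10: bank1 1->5 [CONFLICT]
step 11: bank4 None->4 [EMPTY]
step 12: bank4 4->6 [CONFLICT]
step 13: bank5 None->6 [EMPTY]

STATE = b0:6 b1:5 b2:4 b3:- b4:6 b5:6 b6:6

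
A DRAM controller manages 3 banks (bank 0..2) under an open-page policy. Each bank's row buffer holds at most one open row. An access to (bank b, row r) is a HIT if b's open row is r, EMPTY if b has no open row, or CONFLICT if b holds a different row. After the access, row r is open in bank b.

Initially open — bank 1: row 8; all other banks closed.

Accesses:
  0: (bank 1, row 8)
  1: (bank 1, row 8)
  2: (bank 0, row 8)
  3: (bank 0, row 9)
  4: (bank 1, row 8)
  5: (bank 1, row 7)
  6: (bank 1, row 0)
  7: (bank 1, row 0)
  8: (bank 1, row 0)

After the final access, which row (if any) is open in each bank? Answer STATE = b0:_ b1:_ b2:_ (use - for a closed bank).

STATE = b0:9 b1:0 b2:-

step 0: bank1 8->8 [HIT]
step 1: bank1 8->8 [HIT]
step 2: bank0 None->8 [EMPTY]
step 3: bank0 8->9 [CONFLICT]
step 4: bank1 8->8 [HIT]
step 5: bank1 8->7 [CONFLICT]
step 6: bank1 7->0 [CONFLICT]
step 7: bank1 0->0 [HIT]
step 8: bank1 0->0 [HIT]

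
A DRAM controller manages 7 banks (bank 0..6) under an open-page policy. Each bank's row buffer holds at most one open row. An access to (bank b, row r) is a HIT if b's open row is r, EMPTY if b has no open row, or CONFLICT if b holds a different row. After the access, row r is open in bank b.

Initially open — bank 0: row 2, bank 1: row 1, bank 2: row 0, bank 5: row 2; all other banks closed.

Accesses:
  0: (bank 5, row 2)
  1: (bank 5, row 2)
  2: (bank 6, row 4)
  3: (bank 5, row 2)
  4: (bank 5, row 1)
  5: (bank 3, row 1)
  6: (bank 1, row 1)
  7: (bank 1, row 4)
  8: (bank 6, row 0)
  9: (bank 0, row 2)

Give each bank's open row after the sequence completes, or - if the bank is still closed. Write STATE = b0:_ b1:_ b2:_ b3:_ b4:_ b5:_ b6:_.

step 0: bank5 2->2 [HIT]
step 1: bank5 2->2 [HIT]
step 2: bank6 None->4 [EMPTY]
step 3: bank5 2->2 [HIT]
step 4: bank5 2->1 [CONFLICT]
step 5: bank3 None->1 [EMPTY]
step 6: bank1 1->1 [HIT]
step 7: bank1 1->4 [CONFLICT]
step 8: bank6 4->0 [CONFLICT]
step 9: bank0 2->2 [HIT]

STATE = b0:2 b1:4 b2:0 b3:1 b4:- b5:1 b6:0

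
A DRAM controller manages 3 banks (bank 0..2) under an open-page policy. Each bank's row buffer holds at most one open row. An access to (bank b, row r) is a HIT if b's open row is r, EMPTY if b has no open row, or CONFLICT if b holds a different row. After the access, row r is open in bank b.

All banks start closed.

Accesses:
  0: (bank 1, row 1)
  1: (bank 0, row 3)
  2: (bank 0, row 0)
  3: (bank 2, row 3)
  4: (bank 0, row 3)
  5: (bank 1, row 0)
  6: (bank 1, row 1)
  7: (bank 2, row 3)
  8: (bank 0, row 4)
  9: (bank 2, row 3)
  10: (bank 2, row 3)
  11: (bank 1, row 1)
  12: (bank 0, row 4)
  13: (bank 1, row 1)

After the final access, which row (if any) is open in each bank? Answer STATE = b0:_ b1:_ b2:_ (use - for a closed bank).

step 0: bank1 None->1 [EMPTY]
step 1: bank0 None->3 [EMPTY]
step 2: bank0 3->0 [CONFLICT]
step 3: bank2 None->3 [EMPTY]
step 4: bank0 0->3 [CONFLICT]
step 5: bank1 1->0 [CONFLICT]
step 6: bank1 0->1 [CONFLICT]
step 7: bank2 3->3 [HIT]
step 8: bank0 3->4 [CONFLICT]
step 9: bank2 3->3 [HIT]
step 10: bank2 3->3 [HIT]
step 11: bank1 1->1 [HIT]
step 12: bank0 4->4 [HIT]
step 13: bank1 1->1 [HIT]

STATE = b0:4 b1:1 b2:3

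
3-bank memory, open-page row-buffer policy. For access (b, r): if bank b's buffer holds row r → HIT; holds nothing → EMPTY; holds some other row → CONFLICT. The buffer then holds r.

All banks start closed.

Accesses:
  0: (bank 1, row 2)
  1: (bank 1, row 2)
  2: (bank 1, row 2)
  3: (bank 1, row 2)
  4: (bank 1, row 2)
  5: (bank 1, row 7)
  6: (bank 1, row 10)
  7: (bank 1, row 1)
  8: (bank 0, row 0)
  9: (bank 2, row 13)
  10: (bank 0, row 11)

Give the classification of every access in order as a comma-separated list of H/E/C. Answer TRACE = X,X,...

TRACE = E,H,H,H,H,C,C,C,E,E,C

0: bank 1 row 2 — prev None → EMPTY
1: bank 1 row 2 — prev 2 → HIT
2: bank 1 row 2 — prev 2 → HIT
3: bank 1 row 2 — prev 2 → HIT
4: bank 1 row 2 — prev 2 → HIT
5: bank 1 row 7 — prev 2 → CONFLICT
6: bank 1 row 10 — prev 7 → CONFLICT
7: bank 1 row 1 — prev 10 → CONFLICT
8: bank 0 row 0 — prev None → EMPTY
9: bank 2 row 13 — prev None → EMPTY
10: bank 0 row 11 — prev 0 → CONFLICT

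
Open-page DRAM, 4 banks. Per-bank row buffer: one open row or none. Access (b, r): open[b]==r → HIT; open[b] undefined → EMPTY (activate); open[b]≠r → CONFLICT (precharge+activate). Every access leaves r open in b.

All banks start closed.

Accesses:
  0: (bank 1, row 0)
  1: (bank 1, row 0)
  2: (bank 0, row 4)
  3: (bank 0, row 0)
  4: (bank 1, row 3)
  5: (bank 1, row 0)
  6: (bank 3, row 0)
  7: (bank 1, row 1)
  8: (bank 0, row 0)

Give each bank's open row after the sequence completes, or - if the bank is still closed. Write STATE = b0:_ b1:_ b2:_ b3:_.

STATE = b0:0 b1:1 b2:- b3:0

#0 (1,0) E
#1 (1,0) H  (was 0)
#2 (0,4) E
#3 (0,0) C  (was 4)
#4 (1,3) C  (was 0)
#5 (1,0) C  (was 3)
#6 (3,0) E
#7 (1,1) C  (was 0)
#8 (0,0) H  (was 0)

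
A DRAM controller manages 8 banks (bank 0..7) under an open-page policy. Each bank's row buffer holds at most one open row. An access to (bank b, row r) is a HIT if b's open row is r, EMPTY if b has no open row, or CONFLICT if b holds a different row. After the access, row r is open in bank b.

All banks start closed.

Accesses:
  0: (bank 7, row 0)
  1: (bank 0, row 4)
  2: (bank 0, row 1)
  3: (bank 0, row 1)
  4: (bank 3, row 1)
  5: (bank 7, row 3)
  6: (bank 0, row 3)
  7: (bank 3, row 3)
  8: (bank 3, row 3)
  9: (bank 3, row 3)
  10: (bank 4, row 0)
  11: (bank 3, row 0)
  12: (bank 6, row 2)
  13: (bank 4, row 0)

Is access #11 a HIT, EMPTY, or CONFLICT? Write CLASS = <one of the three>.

CLASS = CONFLICT

0: bank 7 row 0 — prev None → EMPTY
1: bank 0 row 4 — prev None → EMPTY
2: bank 0 row 1 — prev 4 → CONFLICT
3: bank 0 row 1 — prev 1 → HIT
4: bank 3 row 1 — prev None → EMPTY
5: bank 7 row 3 — prev 0 → CONFLICT
6: bank 0 row 3 — prev 1 → CONFLICT
7: bank 3 row 3 — prev 1 → CONFLICT
8: bank 3 row 3 — prev 3 → HIT
9: bank 3 row 3 — prev 3 → HIT
10: bank 4 row 0 — prev None → EMPTY
11: bank 3 row 0 — prev 3 → CONFLICT
12: bank 6 row 2 — prev None → EMPTY
13: bank 4 row 0 — prev 0 → HIT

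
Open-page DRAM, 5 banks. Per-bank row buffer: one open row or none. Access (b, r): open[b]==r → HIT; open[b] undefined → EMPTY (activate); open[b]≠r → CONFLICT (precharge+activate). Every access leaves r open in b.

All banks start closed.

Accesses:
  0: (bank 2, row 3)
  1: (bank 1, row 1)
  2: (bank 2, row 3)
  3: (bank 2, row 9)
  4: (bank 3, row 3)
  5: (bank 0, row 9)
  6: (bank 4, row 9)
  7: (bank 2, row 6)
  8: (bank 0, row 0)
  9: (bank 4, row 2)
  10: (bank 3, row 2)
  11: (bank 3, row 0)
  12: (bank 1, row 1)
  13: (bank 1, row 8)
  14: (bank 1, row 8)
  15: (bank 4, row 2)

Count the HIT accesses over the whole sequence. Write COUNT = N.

  [0] b2 r3: no row ⇒ E
  [1] b1 r1: no row ⇒ E
  [2] b2 r3: had r3 ⇒ H
  [3] b2 r9: had r3 ⇒ C
  [4] b3 r3: no row ⇒ E
  [5] b0 r9: no row ⇒ E
  [6] b4 r9: no row ⇒ E
  [7] b2 r6: had r9 ⇒ C
  [8] b0 r0: had r9 ⇒ C
  [9] b4 r2: had r9 ⇒ C
  [10] b3 r2: had r3 ⇒ C
  [11] b3 r0: had r2 ⇒ C
  [12] b1 r1: had r1 ⇒ H
  [13] b1 r8: had r1 ⇒ C
  [14] b1 r8: had r8 ⇒ H
  [15] b4 r2: had r2 ⇒ H

COUNT = 4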